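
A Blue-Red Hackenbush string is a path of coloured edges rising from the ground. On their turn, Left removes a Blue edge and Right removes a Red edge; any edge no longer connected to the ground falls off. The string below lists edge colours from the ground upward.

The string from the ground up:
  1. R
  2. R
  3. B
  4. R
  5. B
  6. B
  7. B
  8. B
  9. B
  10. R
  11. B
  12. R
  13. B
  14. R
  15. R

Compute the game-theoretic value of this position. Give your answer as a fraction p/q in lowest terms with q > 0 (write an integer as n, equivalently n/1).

Recurse on prefixes of the 15-edge string R R B R B B B B B R B R B R R:
val(R) = { none | 0 } → -1
val(RR) = { none | -1 0 } → -2
val(RRB) = { -2 | -1 0 } → -3/2
val(RRBR) = { -2 | -3/2 -1 0 } → -7/4
val(RRBRB) = { -2 -7/4 | -3/2 -1 0 } → -13/8
val(RRBRBB) = { -2 -7/4 -13/8 | -3/2 -1 0 } → -25/16
val(RRBRBBB) = { -2 -7/4 -13/8 -25/16 | -3/2 -1 0 } → -49/32
val(RRBRBBBB) = { -2 -7/4 -13/8 -25/16 -49/32 | -3/2 -1 0 } → -97/64
val(RRBRBBBBB) = { -2 -7/4 -13/8 -25/16 -49/32 -97/64 | -3/2 -1 0 } → -193/128
val(RRBRBBBBBR) = { -2 -7/4 -13/8 -25/16 -49/32 -97/64 | -193/128 -3/2 -1 0 } → -387/256
val(RRBRBBBBBRB) = { -2 -7/4 -13/8 -25/16 -49/32 -97/64 -387/256 | -193/128 -3/2 -1 0 } → -773/512
val(RRBRBBBBBRBR) = { -2 -7/4 -13/8 -25/16 -49/32 -97/64 -387/256 | -773/512 -193/128 -3/2 -1 0 } → -1547/1024
val(RRBRBBBBBRBRB) = { -2 -7/4 -13/8 -25/16 -49/32 -97/64 -387/256 -1547/1024 | -773/512 -193/128 -3/2 -1 0 } → -3093/2048
val(RRBRBBBBBRBRBR) = { -2 -7/4 -13/8 -25/16 -49/32 -97/64 -387/256 -1547/1024 | -3093/2048 -773/512 -193/128 -3/2 -1 0 } → -6187/4096
val(RRBRBBBBBRBRBRR) = { -2 -7/4 -13/8 -25/16 -49/32 -97/64 -387/256 -1547/1024 | -6187/4096 -3093/2048 -773/512 -193/128 -3/2 -1 0 } → -12375/8192

-12375/8192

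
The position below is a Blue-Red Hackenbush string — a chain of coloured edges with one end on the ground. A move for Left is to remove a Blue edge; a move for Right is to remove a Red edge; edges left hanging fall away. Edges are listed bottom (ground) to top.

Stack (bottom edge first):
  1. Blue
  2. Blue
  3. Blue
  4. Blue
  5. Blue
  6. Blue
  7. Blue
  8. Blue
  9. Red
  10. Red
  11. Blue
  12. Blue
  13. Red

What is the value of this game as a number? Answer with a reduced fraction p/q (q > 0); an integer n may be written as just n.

237/32

Recurse on prefixes of the 13-edge string Blue Blue Blue Blue Blue Blue Blue Blue Red Red Blue Blue Red:
G_1 [B]  L=[0]  R=[none]  gives 1
G_2 [BB]  L=[0, 1]  R=[none]  gives 2
G_3 [BBB]  L=[0, 1, 2]  R=[none]  gives 3
G_4 [BBBB]  L=[0, 1, 2, 3]  R=[none]  gives 4
G_5 [BBBBB]  L=[0, 1, 2, 3, 4]  R=[none]  gives 5
G_6 [BBBBBB]  L=[0, 1, 2, 3, 4, 5]  R=[none]  gives 6
G_7 [BBBBBBB]  L=[0, 1, 2, 3, 4, 5, 6]  R=[none]  gives 7
G_8 [BBBBBBBB]  L=[0, 1, 2, 3, 4, 5, 6, 7]  R=[none]  gives 8
G_9 [BBBBBBBBR]  L=[0, 1, 2, 3, 4, 5, 6, 7]  R=[8]  gives 15/2
G_10 [BBBBBBBBRR]  L=[0, 1, 2, 3, 4, 5, 6, 7]  R=[15/2, 8]  gives 29/4
G_11 [BBBBBBBBRRB]  L=[0, 1, 2, 3, 4, 5, 6, 7, 29/4]  R=[15/2, 8]  gives 59/8
G_12 [BBBBBBBBRRBB]  L=[0, 1, 2, 3, 4, 5, 6, 7, 29/4, 59/8]  R=[15/2, 8]  gives 119/16
G_13 [BBBBBBBBRRBBR]  L=[0, 1, 2, 3, 4, 5, 6, 7, 29/4, 59/8]  R=[119/16, 15/2, 8]  gives 237/32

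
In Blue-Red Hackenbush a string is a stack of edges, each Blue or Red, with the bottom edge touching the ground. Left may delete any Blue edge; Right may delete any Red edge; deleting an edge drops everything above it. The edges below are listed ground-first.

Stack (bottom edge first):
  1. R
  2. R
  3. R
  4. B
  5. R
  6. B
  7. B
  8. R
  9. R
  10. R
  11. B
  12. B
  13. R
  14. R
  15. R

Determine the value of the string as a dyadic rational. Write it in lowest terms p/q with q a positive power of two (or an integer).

Prefix values for R R R B R B B R R R B B R R R via {L|R} + simplicity:
R: Left { (no moves) }, Right { 0 } gives simplest -1
RR: Left { (no moves) }, Right { -1 0 } gives simplest -2
RRR: Left { (no moves) }, Right { -2 -1 0 } gives simplest -3
RRRB: Left { -3 }, Right { -2 -1 0 } gives simplest -5/2
RRRBR: Left { -3 }, Right { -5/2 -2 -1 0 } gives simplest -11/4
RRRBRB: Left { -3 -11/4 }, Right { -5/2 -2 -1 0 } gives simplest -21/8
RRRBRBB: Left { -3 -11/4 -21/8 }, Right { -5/2 -2 -1 0 } gives simplest -41/16
RRRBRBBR: Left { -3 -11/4 -21/8 }, Right { -41/16 -5/2 -2 -1 0 } gives simplest -83/32
RRRBRBBRR: Left { -3 -11/4 -21/8 }, Right { -83/32 -41/16 -5/2 -2 -1 0 } gives simplest -167/64
RRRBRBBRRR: Left { -3 -11/4 -21/8 }, Right { -167/64 -83/32 -41/16 -5/2 -2 -1 0 } gives simplest -335/128
RRRBRBBRRRB: Left { -3 -11/4 -21/8 -335/128 }, Right { -167/64 -83/32 -41/16 -5/2 -2 -1 0 } gives simplest -669/256
RRRBRBBRRRBB: Left { -3 -11/4 -21/8 -335/128 -669/256 }, Right { -167/64 -83/32 -41/16 -5/2 -2 -1 0 } gives simplest -1337/512
RRRBRBBRRRBBR: Left { -3 -11/4 -21/8 -335/128 -669/256 }, Right { -1337/512 -167/64 -83/32 -41/16 -5/2 -2 -1 0 } gives simplest -2675/1024
RRRBRBBRRRBBRR: Left { -3 -11/4 -21/8 -335/128 -669/256 }, Right { -2675/1024 -1337/512 -167/64 -83/32 -41/16 -5/2 -2 -1 0 } gives simplest -5351/2048
RRRBRBBRRRBBRRR: Left { -3 -11/4 -21/8 -335/128 -669/256 }, Right { -5351/2048 -2675/1024 -1337/512 -167/64 -83/32 -41/16 -5/2 -2 -1 0 } gives simplest -10703/4096

-10703/4096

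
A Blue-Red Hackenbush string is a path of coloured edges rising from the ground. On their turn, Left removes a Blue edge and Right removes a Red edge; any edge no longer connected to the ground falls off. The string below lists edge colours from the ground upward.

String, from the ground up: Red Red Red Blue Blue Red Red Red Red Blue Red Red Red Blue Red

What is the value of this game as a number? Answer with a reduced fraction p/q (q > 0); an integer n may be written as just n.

-10171/4096

g_1 [R]  L=[·]  R=[0]  = -1
g_2 [RR]  L=[·]  R=[-1,0]  = -2
g_3 [RRR]  L=[·]  R=[-2,-1,0]  = -3
g_4 [RRRB]  L=[-3]  R=[-2,-1,0]  = -5/2
g_5 [RRRBB]  L=[-3,-5/2]  R=[-2,-1,0]  = -9/4
g_6 [RRRBBR]  L=[-3,-5/2]  R=[-9/4,-2,-1,0]  = -19/8
g_7 [RRRBBRR]  L=[-3,-5/2]  R=[-19/8,-9/4,-2,-1,0]  = -39/16
g_8 [RRRBBRRR]  L=[-3,-5/2]  R=[-39/16,-19/8,-9/4,-2,-1,0]  = -79/32
g_9 [RRRBBRRRR]  L=[-3,-5/2]  R=[-79/32,-39/16,-19/8,-9/4,-2,-1,0]  = -159/64
g_10 [RRRBBRRRRB]  L=[-3,-5/2,-159/64]  R=[-79/32,-39/16,-19/8,-9/4,-2,-1,0]  = -317/128
g_11 [RRRBBRRRRBR]  L=[-3,-5/2,-159/64]  R=[-317/128,-79/32,-39/16,-19/8,-9/4,-2,-1,0]  = -635/256
g_12 [RRRBBRRRRBRR]  L=[-3,-5/2,-159/64]  R=[-635/256,-317/128,-79/32,-39/16,-19/8,-9/4,-2,-1,0]  = -1271/512
g_13 [RRRBBRRRRBRRR]  L=[-3,-5/2,-159/64]  R=[-1271/512,-635/256,-317/128,-79/32,-39/16,-19/8,-9/4,-2,-1,0]  = -2543/1024
g_14 [RRRBBRRRRBRRRB]  L=[-3,-5/2,-159/64,-2543/1024]  R=[-1271/512,-635/256,-317/128,-79/32,-39/16,-19/8,-9/4,-2,-1,0]  = -5085/2048
g_15 [RRRBBRRRRBRRRBR]  L=[-3,-5/2,-159/64,-2543/1024]  R=[-5085/2048,-1271/512,-635/256,-317/128,-79/32,-39/16,-19/8,-9/4,-2,-1,0]  = -10171/4096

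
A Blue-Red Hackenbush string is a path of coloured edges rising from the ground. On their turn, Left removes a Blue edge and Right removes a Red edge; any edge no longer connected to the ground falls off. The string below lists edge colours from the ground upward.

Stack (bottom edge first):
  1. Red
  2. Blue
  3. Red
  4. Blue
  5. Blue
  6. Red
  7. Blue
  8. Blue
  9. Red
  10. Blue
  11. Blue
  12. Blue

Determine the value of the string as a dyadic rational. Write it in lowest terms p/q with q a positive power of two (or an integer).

step 1: add Red to get R; options L={ (no moves) } R={ 0 } = -1
step 2: add Blue to get RB; options L={ -1 } R={ 0 } = -1/2
step 3: add Red to get RBR; options L={ -1 } R={ -1/2; 0 } = -3/4
step 4: add Blue to get RBRB; options L={ -1; -3/4 } R={ -1/2; 0 } = -5/8
step 5: add Blue to get RBRBB; options L={ -1; -3/4; -5/8 } R={ -1/2; 0 } = -9/16
step 6: add Red to get RBRBBR; options L={ -1; -3/4; -5/8 } R={ -9/16; -1/2; 0 } = -19/32
step 7: add Blue to get RBRBBRB; options L={ -1; -3/4; -5/8; -19/32 } R={ -9/16; -1/2; 0 } = -37/64
step 8: add Blue to get RBRBBRBB; options L={ -1; -3/4; -5/8; -19/32; -37/64 } R={ -9/16; -1/2; 0 } = -73/128
step 9: add Red to get RBRBBRBBR; options L={ -1; -3/4; -5/8; -19/32; -37/64 } R={ -73/128; -9/16; -1/2; 0 } = -147/256
step 10: add Blue to get RBRBBRBBRB; options L={ -1; -3/4; -5/8; -19/32; -37/64; -147/256 } R={ -73/128; -9/16; -1/2; 0 } = -293/512
step 11: add Blue to get RBRBBRBBRBB; options L={ -1; -3/4; -5/8; -19/32; -37/64; -147/256; -293/512 } R={ -73/128; -9/16; -1/2; 0 } = -585/1024
step 12: add Blue to get RBRBBRBBRBBB; options L={ -1; -3/4; -5/8; -19/32; -37/64; -147/256; -293/512; -585/1024 } R={ -73/128; -9/16; -1/2; 0 } = -1169/2048

-1169/2048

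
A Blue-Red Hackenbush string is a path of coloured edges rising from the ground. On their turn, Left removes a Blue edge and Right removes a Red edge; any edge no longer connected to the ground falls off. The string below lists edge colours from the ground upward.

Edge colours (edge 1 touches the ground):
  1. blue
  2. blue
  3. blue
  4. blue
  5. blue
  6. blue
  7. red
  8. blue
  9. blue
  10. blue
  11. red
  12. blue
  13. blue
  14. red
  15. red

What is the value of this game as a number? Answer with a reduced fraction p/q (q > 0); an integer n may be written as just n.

3033/512

edge 1 of 15 (blue): { 0 | (no moves) } -> 1
edge 2 of 15 (blue): { 0 1 | (no moves) } -> 2
edge 3 of 15 (blue): { 0 1 2 | (no moves) } -> 3
edge 4 of 15 (blue): { 0 1 2 3 | (no moves) } -> 4
edge 5 of 15 (blue): { 0 1 2 3 4 | (no moves) } -> 5
edge 6 of 15 (blue): { 0 1 2 3 4 5 | (no moves) } -> 6
edge 7 of 15 (red): { 0 1 2 3 4 5 | 6 } -> 11/2
edge 8 of 15 (blue): { 0 1 2 3 4 5 11/2 | 6 } -> 23/4
edge 9 of 15 (blue): { 0 1 2 3 4 5 11/2 23/4 | 6 } -> 47/8
edge 10 of 15 (blue): { 0 1 2 3 4 5 11/2 23/4 47/8 | 6 } -> 95/16
edge 11 of 15 (red): { 0 1 2 3 4 5 11/2 23/4 47/8 | 95/16 6 } -> 189/32
edge 12 of 15 (blue): { 0 1 2 3 4 5 11/2 23/4 47/8 189/32 | 95/16 6 } -> 379/64
edge 13 of 15 (blue): { 0 1 2 3 4 5 11/2 23/4 47/8 189/32 379/64 | 95/16 6 } -> 759/128
edge 14 of 15 (red): { 0 1 2 3 4 5 11/2 23/4 47/8 189/32 379/64 | 759/128 95/16 6 } -> 1517/256
edge 15 of 15 (red): { 0 1 2 3 4 5 11/2 23/4 47/8 189/32 379/64 | 1517/256 759/128 95/16 6 } -> 3033/512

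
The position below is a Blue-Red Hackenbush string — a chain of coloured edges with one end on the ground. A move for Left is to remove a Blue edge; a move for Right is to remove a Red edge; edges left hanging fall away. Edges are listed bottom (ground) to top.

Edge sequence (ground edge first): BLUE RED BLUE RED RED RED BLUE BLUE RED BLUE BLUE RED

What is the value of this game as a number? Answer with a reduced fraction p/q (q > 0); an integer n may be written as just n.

1133/2048

1 of 12 · B · max L 0 · min R +∞ so 1
2 of 12 · BR · max L 0 · min R 1 so 1/2
3 of 12 · BRB · max L 1/2 · min R 1 so 3/4
4 of 12 · BRBR · max L 1/2 · min R 3/4 so 5/8
5 of 12 · BRBRR · max L 1/2 · min R 5/8 so 9/16
6 of 12 · BRBRRR · max L 1/2 · min R 9/16 so 17/32
7 of 12 · BRBRRRB · max L 17/32 · min R 9/16 so 35/64
8 of 12 · BRBRRRBB · max L 35/64 · min R 9/16 so 71/128
9 of 12 · BRBRRRBBR · max L 35/64 · min R 71/128 so 141/256
10 of 12 · BRBRRRBBRB · max L 141/256 · min R 71/128 so 283/512
11 of 12 · BRBRRRBBRBB · max L 283/512 · min R 71/128 so 567/1024
12 of 12 · BRBRRRBBRBBR · max L 283/512 · min R 567/1024 so 1133/2048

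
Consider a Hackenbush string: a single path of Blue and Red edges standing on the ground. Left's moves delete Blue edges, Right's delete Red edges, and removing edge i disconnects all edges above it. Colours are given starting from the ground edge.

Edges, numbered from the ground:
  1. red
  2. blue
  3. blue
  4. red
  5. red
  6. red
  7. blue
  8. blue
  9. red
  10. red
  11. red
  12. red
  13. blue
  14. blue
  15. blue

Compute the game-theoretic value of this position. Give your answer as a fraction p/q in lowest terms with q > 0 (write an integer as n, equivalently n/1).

-7409/16384

val_1 [r]  L=[none]  R=[0]  gives -1
val_2 [rb]  L=[-1]  R=[0]  gives -1/2
val_3 [rbb]  L=[-1,-1/2]  R=[0]  gives -1/4
val_4 [rbbr]  L=[-1,-1/2]  R=[-1/4,0]  gives -3/8
val_5 [rbbrr]  L=[-1,-1/2]  R=[-3/8,-1/4,0]  gives -7/16
val_6 [rbbrrr]  L=[-1,-1/2]  R=[-7/16,-3/8,-1/4,0]  gives -15/32
val_7 [rbbrrrb]  L=[-1,-1/2,-15/32]  R=[-7/16,-3/8,-1/4,0]  gives -29/64
val_8 [rbbrrrbb]  L=[-1,-1/2,-15/32,-29/64]  R=[-7/16,-3/8,-1/4,0]  gives -57/128
val_9 [rbbrrrbbr]  L=[-1,-1/2,-15/32,-29/64]  R=[-57/128,-7/16,-3/8,-1/4,0]  gives -115/256
val_10 [rbbrrrbbrr]  L=[-1,-1/2,-15/32,-29/64]  R=[-115/256,-57/128,-7/16,-3/8,-1/4,0]  gives -231/512
val_11 [rbbrrrbbrrr]  L=[-1,-1/2,-15/32,-29/64]  R=[-231/512,-115/256,-57/128,-7/16,-3/8,-1/4,0]  gives -463/1024
val_12 [rbbrrrbbrrrr]  L=[-1,-1/2,-15/32,-29/64]  R=[-463/1024,-231/512,-115/256,-57/128,-7/16,-3/8,-1/4,0]  gives -927/2048
val_13 [rbbrrrbbrrrrb]  L=[-1,-1/2,-15/32,-29/64,-927/2048]  R=[-463/1024,-231/512,-115/256,-57/128,-7/16,-3/8,-1/4,0]  gives -1853/4096
val_14 [rbbrrrbbrrrrbb]  L=[-1,-1/2,-15/32,-29/64,-927/2048,-1853/4096]  R=[-463/1024,-231/512,-115/256,-57/128,-7/16,-3/8,-1/4,0]  gives -3705/8192
val_15 [rbbrrrbbrrrrbbb]  L=[-1,-1/2,-15/32,-29/64,-927/2048,-1853/4096,-3705/8192]  R=[-463/1024,-231/512,-115/256,-57/128,-7/16,-3/8,-1/4,0]  gives -7409/16384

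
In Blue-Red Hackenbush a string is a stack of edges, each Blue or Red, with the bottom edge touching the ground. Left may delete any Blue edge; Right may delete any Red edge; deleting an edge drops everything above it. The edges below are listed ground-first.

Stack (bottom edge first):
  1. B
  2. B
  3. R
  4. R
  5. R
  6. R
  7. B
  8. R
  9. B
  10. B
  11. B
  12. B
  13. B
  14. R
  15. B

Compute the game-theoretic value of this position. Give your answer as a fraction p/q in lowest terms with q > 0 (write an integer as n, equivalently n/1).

1 of 15 · B · max L 0 · min R +∞ → 1
2 of 15 · BB · max L 1 · min R +∞ → 2
3 of 15 · BBR · max L 1 · min R 2 → 3/2
4 of 15 · BBRR · max L 1 · min R 3/2 → 5/4
5 of 15 · BBRRR · max L 1 · min R 5/4 → 9/8
6 of 15 · BBRRRR · max L 1 · min R 9/8 → 17/16
7 of 15 · BBRRRRB · max L 17/16 · min R 9/8 → 35/32
8 of 15 · BBRRRRBR · max L 17/16 · min R 35/32 → 69/64
9 of 15 · BBRRRRBRB · max L 69/64 · min R 35/32 → 139/128
10 of 15 · BBRRRRBRBB · max L 139/128 · min R 35/32 → 279/256
11 of 15 · BBRRRRBRBBB · max L 279/256 · min R 35/32 → 559/512
12 of 15 · BBRRRRBRBBBB · max L 559/512 · min R 35/32 → 1119/1024
13 of 15 · BBRRRRBRBBBBB · max L 1119/1024 · min R 35/32 → 2239/2048
14 of 15 · BBRRRRBRBBBBBR · max L 1119/1024 · min R 2239/2048 → 4477/4096
15 of 15 · BBRRRRBRBBBBBRB · max L 4477/4096 · min R 2239/2048 → 8955/8192

8955/8192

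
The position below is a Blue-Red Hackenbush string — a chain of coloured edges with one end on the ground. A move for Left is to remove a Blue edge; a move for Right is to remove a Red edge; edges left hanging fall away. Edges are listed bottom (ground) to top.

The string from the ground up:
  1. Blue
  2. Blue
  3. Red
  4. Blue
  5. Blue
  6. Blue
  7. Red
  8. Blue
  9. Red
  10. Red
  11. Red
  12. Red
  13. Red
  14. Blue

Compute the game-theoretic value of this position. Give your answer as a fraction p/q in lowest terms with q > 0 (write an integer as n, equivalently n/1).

7811/4096

g_1 [B]  L=[0]  R=[∅]  gives 1
g_2 [BB]  L=[0 1]  R=[∅]  gives 2
g_3 [BBR]  L=[0 1]  R=[2]  gives 3/2
g_4 [BBRB]  L=[0 1 3/2]  R=[2]  gives 7/4
g_5 [BBRBB]  L=[0 1 3/2 7/4]  R=[2]  gives 15/8
g_6 [BBRBBB]  L=[0 1 3/2 7/4 15/8]  R=[2]  gives 31/16
g_7 [BBRBBBR]  L=[0 1 3/2 7/4 15/8]  R=[31/16 2]  gives 61/32
g_8 [BBRBBBRB]  L=[0 1 3/2 7/4 15/8 61/32]  R=[31/16 2]  gives 123/64
g_9 [BBRBBBRBR]  L=[0 1 3/2 7/4 15/8 61/32]  R=[123/64 31/16 2]  gives 245/128
g_10 [BBRBBBRBRR]  L=[0 1 3/2 7/4 15/8 61/32]  R=[245/128 123/64 31/16 2]  gives 489/256
g_11 [BBRBBBRBRRR]  L=[0 1 3/2 7/4 15/8 61/32]  R=[489/256 245/128 123/64 31/16 2]  gives 977/512
g_12 [BBRBBBRBRRRR]  L=[0 1 3/2 7/4 15/8 61/32]  R=[977/512 489/256 245/128 123/64 31/16 2]  gives 1953/1024
g_13 [BBRBBBRBRRRRR]  L=[0 1 3/2 7/4 15/8 61/32]  R=[1953/1024 977/512 489/256 245/128 123/64 31/16 2]  gives 3905/2048
g_14 [BBRBBBRBRRRRRB]  L=[0 1 3/2 7/4 15/8 61/32 3905/2048]  R=[1953/1024 977/512 489/256 245/128 123/64 31/16 2]  gives 7811/4096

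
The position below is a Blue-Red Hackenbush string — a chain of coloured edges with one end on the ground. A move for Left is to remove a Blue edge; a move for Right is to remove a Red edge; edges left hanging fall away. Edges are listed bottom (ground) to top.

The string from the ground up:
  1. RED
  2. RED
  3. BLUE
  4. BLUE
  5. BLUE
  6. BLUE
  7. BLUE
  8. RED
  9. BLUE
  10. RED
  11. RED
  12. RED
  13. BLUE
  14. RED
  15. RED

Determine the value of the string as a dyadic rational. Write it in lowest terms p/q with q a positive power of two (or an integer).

g(R) = { ∅ | 0 } ⇒ -1
g(RR) = { ∅ | -1; 0 } ⇒ -2
g(RRB) = { -2 | -1; 0 } ⇒ -3/2
g(RRBB) = { -2; -3/2 | -1; 0 } ⇒ -5/4
g(RRBBB) = { -2; -3/2; -5/4 | -1; 0 } ⇒ -9/8
g(RRBBBB) = { -2; -3/2; -5/4; -9/8 | -1; 0 } ⇒ -17/16
g(RRBBBBB) = { -2; -3/2; -5/4; -9/8; -17/16 | -1; 0 } ⇒ -33/32
g(RRBBBBBR) = { -2; -3/2; -5/4; -9/8; -17/16 | -33/32; -1; 0 } ⇒ -67/64
g(RRBBBBBRB) = { -2; -3/2; -5/4; -9/8; -17/16; -67/64 | -33/32; -1; 0 } ⇒ -133/128
g(RRBBBBBRBR) = { -2; -3/2; -5/4; -9/8; -17/16; -67/64 | -133/128; -33/32; -1; 0 } ⇒ -267/256
g(RRBBBBBRBRR) = { -2; -3/2; -5/4; -9/8; -17/16; -67/64 | -267/256; -133/128; -33/32; -1; 0 } ⇒ -535/512
g(RRBBBBBRBRRR) = { -2; -3/2; -5/4; -9/8; -17/16; -67/64 | -535/512; -267/256; -133/128; -33/32; -1; 0 } ⇒ -1071/1024
g(RRBBBBBRBRRRB) = { -2; -3/2; -5/4; -9/8; -17/16; -67/64; -1071/1024 | -535/512; -267/256; -133/128; -33/32; -1; 0 } ⇒ -2141/2048
g(RRBBBBBRBRRRBR) = { -2; -3/2; -5/4; -9/8; -17/16; -67/64; -1071/1024 | -2141/2048; -535/512; -267/256; -133/128; -33/32; -1; 0 } ⇒ -4283/4096
g(RRBBBBBRBRRRBRR) = { -2; -3/2; -5/4; -9/8; -17/16; -67/64; -1071/1024 | -4283/4096; -2141/2048; -535/512; -267/256; -133/128; -33/32; -1; 0 } ⇒ -8567/8192

-8567/8192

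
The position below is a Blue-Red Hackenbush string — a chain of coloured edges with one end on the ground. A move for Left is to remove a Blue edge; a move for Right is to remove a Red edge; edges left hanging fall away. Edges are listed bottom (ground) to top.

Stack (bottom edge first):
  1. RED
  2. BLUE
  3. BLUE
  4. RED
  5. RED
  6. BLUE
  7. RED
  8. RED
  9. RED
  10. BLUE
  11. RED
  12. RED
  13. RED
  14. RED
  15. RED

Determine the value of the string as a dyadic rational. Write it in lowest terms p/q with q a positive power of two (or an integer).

-7103/16384

Prefix values for RED BLUE BLUE RED RED BLUE RED RED RED BLUE RED RED RED RED RED via {L|R} + simplicity:
R: Left {  }, Right { 0 } so simplest -1
RB: Left { -1 }, Right { 0 } so simplest -1/2
RBB: Left { -1; -1/2 }, Right { 0 } so simplest -1/4
RBBR: Left { -1; -1/2 }, Right { -1/4; 0 } so simplest -3/8
RBBRR: Left { -1; -1/2 }, Right { -3/8; -1/4; 0 } so simplest -7/16
RBBRRB: Left { -1; -1/2; -7/16 }, Right { -3/8; -1/4; 0 } so simplest -13/32
RBBRRBR: Left { -1; -1/2; -7/16 }, Right { -13/32; -3/8; -1/4; 0 } so simplest -27/64
RBBRRBRR: Left { -1; -1/2; -7/16 }, Right { -27/64; -13/32; -3/8; -1/4; 0 } so simplest -55/128
RBBRRBRRR: Left { -1; -1/2; -7/16 }, Right { -55/128; -27/64; -13/32; -3/8; -1/4; 0 } so simplest -111/256
RBBRRBRRRB: Left { -1; -1/2; -7/16; -111/256 }, Right { -55/128; -27/64; -13/32; -3/8; -1/4; 0 } so simplest -221/512
RBBRRBRRRBR: Left { -1; -1/2; -7/16; -111/256 }, Right { -221/512; -55/128; -27/64; -13/32; -3/8; -1/4; 0 } so simplest -443/1024
RBBRRBRRRBRR: Left { -1; -1/2; -7/16; -111/256 }, Right { -443/1024; -221/512; -55/128; -27/64; -13/32; -3/8; -1/4; 0 } so simplest -887/2048
RBBRRBRRRBRRR: Left { -1; -1/2; -7/16; -111/256 }, Right { -887/2048; -443/1024; -221/512; -55/128; -27/64; -13/32; -3/8; -1/4; 0 } so simplest -1775/4096
RBBRRBRRRBRRRR: Left { -1; -1/2; -7/16; -111/256 }, Right { -1775/4096; -887/2048; -443/1024; -221/512; -55/128; -27/64; -13/32; -3/8; -1/4; 0 } so simplest -3551/8192
RBBRRBRRRBRRRRR: Left { -1; -1/2; -7/16; -111/256 }, Right { -3551/8192; -1775/4096; -887/2048; -443/1024; -221/512; -55/128; -27/64; -13/32; -3/8; -1/4; 0 } so simplest -7103/16384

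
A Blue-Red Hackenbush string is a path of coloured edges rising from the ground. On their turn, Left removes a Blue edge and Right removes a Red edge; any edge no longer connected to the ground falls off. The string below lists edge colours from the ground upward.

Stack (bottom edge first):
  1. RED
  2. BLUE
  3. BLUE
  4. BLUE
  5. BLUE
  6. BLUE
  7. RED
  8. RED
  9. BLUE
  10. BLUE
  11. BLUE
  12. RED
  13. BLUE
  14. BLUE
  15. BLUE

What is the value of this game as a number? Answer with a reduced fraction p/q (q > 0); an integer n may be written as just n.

-785/16384

1 of 15 · R · max L −∞ · min R 0 so -1
2 of 15 · RB · max L -1 · min R 0 so -1/2
3 of 15 · RBB · max L -1/2 · min R 0 so -1/4
4 of 15 · RBBB · max L -1/4 · min R 0 so -1/8
5 of 15 · RBBBB · max L -1/8 · min R 0 so -1/16
6 of 15 · RBBBBB · max L -1/16 · min R 0 so -1/32
7 of 15 · RBBBBBR · max L -1/16 · min R -1/32 so -3/64
8 of 15 · RBBBBBRR · max L -1/16 · min R -3/64 so -7/128
9 of 15 · RBBBBBRRB · max L -7/128 · min R -3/64 so -13/256
10 of 15 · RBBBBBRRBB · max L -13/256 · min R -3/64 so -25/512
11 of 15 · RBBBBBRRBBB · max L -25/512 · min R -3/64 so -49/1024
12 of 15 · RBBBBBRRBBBR · max L -25/512 · min R -49/1024 so -99/2048
13 of 15 · RBBBBBRRBBBRB · max L -99/2048 · min R -49/1024 so -197/4096
14 of 15 · RBBBBBRRBBBRBB · max L -197/4096 · min R -49/1024 so -393/8192
15 of 15 · RBBBBBRRBBBRBBB · max L -393/8192 · min R -49/1024 so -785/16384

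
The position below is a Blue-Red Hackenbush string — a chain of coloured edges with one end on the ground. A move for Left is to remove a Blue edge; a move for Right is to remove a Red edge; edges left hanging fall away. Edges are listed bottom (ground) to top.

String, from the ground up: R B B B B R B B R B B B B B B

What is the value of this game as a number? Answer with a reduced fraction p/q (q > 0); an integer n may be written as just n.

-1153/16384

Recurse on prefixes of the 15-edge string R B B B B R B B R B B B B B B:
R: Left { — }, Right { 0 } -> simplest -1
RB: Left { -1 }, Right { 0 } -> simplest -1/2
RBB: Left { -1, -1/2 }, Right { 0 } -> simplest -1/4
RBBB: Left { -1, -1/2, -1/4 }, Right { 0 } -> simplest -1/8
RBBBB: Left { -1, -1/2, -1/4, -1/8 }, Right { 0 } -> simplest -1/16
RBBBBR: Left { -1, -1/2, -1/4, -1/8 }, Right { -1/16, 0 } -> simplest -3/32
RBBBBRB: Left { -1, -1/2, -1/4, -1/8, -3/32 }, Right { -1/16, 0 } -> simplest -5/64
RBBBBRBB: Left { -1, -1/2, -1/4, -1/8, -3/32, -5/64 }, Right { -1/16, 0 } -> simplest -9/128
RBBBBRBBR: Left { -1, -1/2, -1/4, -1/8, -3/32, -5/64 }, Right { -9/128, -1/16, 0 } -> simplest -19/256
RBBBBRBBRB: Left { -1, -1/2, -1/4, -1/8, -3/32, -5/64, -19/256 }, Right { -9/128, -1/16, 0 } -> simplest -37/512
RBBBBRBBRBB: Left { -1, -1/2, -1/4, -1/8, -3/32, -5/64, -19/256, -37/512 }, Right { -9/128, -1/16, 0 } -> simplest -73/1024
RBBBBRBBRBBB: Left { -1, -1/2, -1/4, -1/8, -3/32, -5/64, -19/256, -37/512, -73/1024 }, Right { -9/128, -1/16, 0 } -> simplest -145/2048
RBBBBRBBRBBBB: Left { -1, -1/2, -1/4, -1/8, -3/32, -5/64, -19/256, -37/512, -73/1024, -145/2048 }, Right { -9/128, -1/16, 0 } -> simplest -289/4096
RBBBBRBBRBBBBB: Left { -1, -1/2, -1/4, -1/8, -3/32, -5/64, -19/256, -37/512, -73/1024, -145/2048, -289/4096 }, Right { -9/128, -1/16, 0 } -> simplest -577/8192
RBBBBRBBRBBBBBB: Left { -1, -1/2, -1/4, -1/8, -3/32, -5/64, -19/256, -37/512, -73/1024, -145/2048, -289/4096, -577/8192 }, Right { -9/128, -1/16, 0 } -> simplest -1153/16384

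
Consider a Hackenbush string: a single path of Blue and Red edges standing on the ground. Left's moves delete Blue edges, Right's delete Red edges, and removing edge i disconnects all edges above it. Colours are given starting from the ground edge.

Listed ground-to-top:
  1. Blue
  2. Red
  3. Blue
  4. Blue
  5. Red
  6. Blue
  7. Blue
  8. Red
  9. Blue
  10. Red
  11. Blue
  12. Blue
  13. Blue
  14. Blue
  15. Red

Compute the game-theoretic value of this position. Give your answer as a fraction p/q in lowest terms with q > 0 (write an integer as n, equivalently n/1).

value(B) = { 0 | — } gives 1
value(BR) = { 0 | 1 } gives 1/2
value(BRB) = { 0 1/2 | 1 } gives 3/4
value(BRBB) = { 0 1/2 3/4 | 1 } gives 7/8
value(BRBBR) = { 0 1/2 3/4 | 7/8 1 } gives 13/16
value(BRBBRB) = { 0 1/2 3/4 13/16 | 7/8 1 } gives 27/32
value(BRBBRBB) = { 0 1/2 3/4 13/16 27/32 | 7/8 1 } gives 55/64
value(BRBBRBBR) = { 0 1/2 3/4 13/16 27/32 | 55/64 7/8 1 } gives 109/128
value(BRBBRBBRB) = { 0 1/2 3/4 13/16 27/32 109/128 | 55/64 7/8 1 } gives 219/256
value(BRBBRBBRBR) = { 0 1/2 3/4 13/16 27/32 109/128 | 219/256 55/64 7/8 1 } gives 437/512
value(BRBBRBBRBRB) = { 0 1/2 3/4 13/16 27/32 109/128 437/512 | 219/256 55/64 7/8 1 } gives 875/1024
value(BRBBRBBRBRBB) = { 0 1/2 3/4 13/16 27/32 109/128 437/512 875/1024 | 219/256 55/64 7/8 1 } gives 1751/2048
value(BRBBRBBRBRBBB) = { 0 1/2 3/4 13/16 27/32 109/128 437/512 875/1024 1751/2048 | 219/256 55/64 7/8 1 } gives 3503/4096
value(BRBBRBBRBRBBBB) = { 0 1/2 3/4 13/16 27/32 109/128 437/512 875/1024 1751/2048 3503/4096 | 219/256 55/64 7/8 1 } gives 7007/8192
value(BRBBRBBRBRBBBBR) = { 0 1/2 3/4 13/16 27/32 109/128 437/512 875/1024 1751/2048 3503/4096 | 7007/8192 219/256 55/64 7/8 1 } gives 14013/16384

14013/16384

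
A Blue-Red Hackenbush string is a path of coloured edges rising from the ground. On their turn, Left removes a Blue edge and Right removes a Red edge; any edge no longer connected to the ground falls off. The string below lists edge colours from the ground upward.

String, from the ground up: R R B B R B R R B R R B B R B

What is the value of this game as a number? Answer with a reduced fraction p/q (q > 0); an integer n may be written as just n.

Build val(s[:k]) for k = 1..15, string s = R R B B R B R R B R R B B R B.
step 1: add R to get R; options L={ ∅ } R={ 0 } = -1
step 2: add R to get RR; options L={ ∅ } R={ -1; 0 } = -2
step 3: add B to get RRB; options L={ -2 } R={ -1; 0 } = -3/2
step 4: add B to get RRBB; options L={ -2; -3/2 } R={ -1; 0 } = -5/4
step 5: add R to get RRBBR; options L={ -2; -3/2 } R={ -5/4; -1; 0 } = -11/8
step 6: add B to get RRBBRB; options L={ -2; -3/2; -11/8 } R={ -5/4; -1; 0 } = -21/16
step 7: add R to get RRBBRBR; options L={ -2; -3/2; -11/8 } R={ -21/16; -5/4; -1; 0 } = -43/32
step 8: add R to get RRBBRBRR; options L={ -2; -3/2; -11/8 } R={ -43/32; -21/16; -5/4; -1; 0 } = -87/64
step 9: add B to get RRBBRBRRB; options L={ -2; -3/2; -11/8; -87/64 } R={ -43/32; -21/16; -5/4; -1; 0 } = -173/128
step 10: add R to get RRBBRBRRBR; options L={ -2; -3/2; -11/8; -87/64 } R={ -173/128; -43/32; -21/16; -5/4; -1; 0 } = -347/256
step 11: add R to get RRBBRBRRBRR; options L={ -2; -3/2; -11/8; -87/64 } R={ -347/256; -173/128; -43/32; -21/16; -5/4; -1; 0 } = -695/512
step 12: add B to get RRBBRBRRBRRB; options L={ -2; -3/2; -11/8; -87/64; -695/512 } R={ -347/256; -173/128; -43/32; -21/16; -5/4; -1; 0 } = -1389/1024
step 13: add B to get RRBBRBRRBRRBB; options L={ -2; -3/2; -11/8; -87/64; -695/512; -1389/1024 } R={ -347/256; -173/128; -43/32; -21/16; -5/4; -1; 0 } = -2777/2048
step 14: add R to get RRBBRBRRBRRBBR; options L={ -2; -3/2; -11/8; -87/64; -695/512; -1389/1024 } R={ -2777/2048; -347/256; -173/128; -43/32; -21/16; -5/4; -1; 0 } = -5555/4096
step 15: add B to get RRBBRBRRBRRBBRB; options L={ -2; -3/2; -11/8; -87/64; -695/512; -1389/1024; -5555/4096 } R={ -2777/2048; -347/256; -173/128; -43/32; -21/16; -5/4; -1; 0 } = -11109/8192

-11109/8192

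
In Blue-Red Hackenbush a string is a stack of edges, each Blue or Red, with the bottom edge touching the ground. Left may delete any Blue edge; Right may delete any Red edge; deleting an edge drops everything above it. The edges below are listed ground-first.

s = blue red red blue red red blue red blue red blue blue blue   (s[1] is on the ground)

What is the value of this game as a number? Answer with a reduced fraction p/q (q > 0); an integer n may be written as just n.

step 1: add blue to get b; options L={ 0 } R={ none } — 1
step 2: add red to get br; options L={ 0 } R={ 1 } — 1/2
step 3: add red to get brr; options L={ 0 } R={ 1/2; 1 } — 1/4
step 4: add blue to get brrb; options L={ 0; 1/4 } R={ 1/2; 1 } — 3/8
step 5: add red to get brrbr; options L={ 0; 1/4 } R={ 3/8; 1/2; 1 } — 5/16
step 6: add red to get brrbrr; options L={ 0; 1/4 } R={ 5/16; 3/8; 1/2; 1 } — 9/32
step 7: add blue to get brrbrrb; options L={ 0; 1/4; 9/32 } R={ 5/16; 3/8; 1/2; 1 } — 19/64
step 8: add red to get brrbrrbr; options L={ 0; 1/4; 9/32 } R={ 19/64; 5/16; 3/8; 1/2; 1 } — 37/128
step 9: add blue to get brrbrrbrb; options L={ 0; 1/4; 9/32; 37/128 } R={ 19/64; 5/16; 3/8; 1/2; 1 } — 75/256
step 10: add red to get brrbrrbrbr; options L={ 0; 1/4; 9/32; 37/128 } R={ 75/256; 19/64; 5/16; 3/8; 1/2; 1 } — 149/512
step 11: add blue to get brrbrrbrbrb; options L={ 0; 1/4; 9/32; 37/128; 149/512 } R={ 75/256; 19/64; 5/16; 3/8; 1/2; 1 } — 299/1024
step 12: add blue to get brrbrrbrbrbb; options L={ 0; 1/4; 9/32; 37/128; 149/512; 299/1024 } R={ 75/256; 19/64; 5/16; 3/8; 1/2; 1 } — 599/2048
step 13: add blue to get brrbrrbrbrbbb; options L={ 0; 1/4; 9/32; 37/128; 149/512; 299/1024; 599/2048 } R={ 75/256; 19/64; 5/16; 3/8; 1/2; 1 } — 1199/4096

1199/4096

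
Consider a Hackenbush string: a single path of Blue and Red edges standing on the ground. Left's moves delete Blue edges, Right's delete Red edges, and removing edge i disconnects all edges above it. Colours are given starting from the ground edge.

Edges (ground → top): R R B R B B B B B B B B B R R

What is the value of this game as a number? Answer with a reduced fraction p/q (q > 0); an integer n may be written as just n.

-12295/8192

Recurse on prefixes of the 15-edge string R R B R B B B B B B B B B R R:
step 1: add R to get R; options L={ none } R={ 0 } -> -1
step 2: add R to get RR; options L={ none } R={ -1, 0 } -> -2
step 3: add B to get RRB; options L={ -2 } R={ -1, 0 } -> -3/2
step 4: add R to get RRBR; options L={ -2 } R={ -3/2, -1, 0 } -> -7/4
step 5: add B to get RRBRB; options L={ -2, -7/4 } R={ -3/2, -1, 0 } -> -13/8
step 6: add B to get RRBRBB; options L={ -2, -7/4, -13/8 } R={ -3/2, -1, 0 } -> -25/16
step 7: add B to get RRBRBBB; options L={ -2, -7/4, -13/8, -25/16 } R={ -3/2, -1, 0 } -> -49/32
step 8: add B to get RRBRBBBB; options L={ -2, -7/4, -13/8, -25/16, -49/32 } R={ -3/2, -1, 0 } -> -97/64
step 9: add B to get RRBRBBBBB; options L={ -2, -7/4, -13/8, -25/16, -49/32, -97/64 } R={ -3/2, -1, 0 } -> -193/128
step 10: add B to get RRBRBBBBBB; options L={ -2, -7/4, -13/8, -25/16, -49/32, -97/64, -193/128 } R={ -3/2, -1, 0 } -> -385/256
step 11: add B to get RRBRBBBBBBB; options L={ -2, -7/4, -13/8, -25/16, -49/32, -97/64, -193/128, -385/256 } R={ -3/2, -1, 0 } -> -769/512
step 12: add B to get RRBRBBBBBBBB; options L={ -2, -7/4, -13/8, -25/16, -49/32, -97/64, -193/128, -385/256, -769/512 } R={ -3/2, -1, 0 } -> -1537/1024
step 13: add B to get RRBRBBBBBBBBB; options L={ -2, -7/4, -13/8, -25/16, -49/32, -97/64, -193/128, -385/256, -769/512, -1537/1024 } R={ -3/2, -1, 0 } -> -3073/2048
step 14: add R to get RRBRBBBBBBBBBR; options L={ -2, -7/4, -13/8, -25/16, -49/32, -97/64, -193/128, -385/256, -769/512, -1537/1024 } R={ -3073/2048, -3/2, -1, 0 } -> -6147/4096
step 15: add R to get RRBRBBBBBBBBBRR; options L={ -2, -7/4, -13/8, -25/16, -49/32, -97/64, -193/128, -385/256, -769/512, -1537/1024 } R={ -6147/4096, -3073/2048, -3/2, -1, 0 } -> -12295/8192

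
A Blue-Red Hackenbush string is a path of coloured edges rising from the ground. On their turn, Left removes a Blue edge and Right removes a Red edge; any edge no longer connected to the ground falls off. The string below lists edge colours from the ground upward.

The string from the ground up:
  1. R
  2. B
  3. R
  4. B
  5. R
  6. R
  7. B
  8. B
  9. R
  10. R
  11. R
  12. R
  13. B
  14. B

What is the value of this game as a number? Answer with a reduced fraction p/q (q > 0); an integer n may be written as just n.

R: Left { (no moves) }, Right { 0 } gives simplest -1
RB: Left { -1 }, Right { 0 } gives simplest -1/2
RBR: Left { -1 }, Right { -1/2 0 } gives simplest -3/4
RBRB: Left { -1 -3/4 }, Right { -1/2 0 } gives simplest -5/8
RBRBR: Left { -1 -3/4 }, Right { -5/8 -1/2 0 } gives simplest -11/16
RBRBRR: Left { -1 -3/4 }, Right { -11/16 -5/8 -1/2 0 } gives simplest -23/32
RBRBRRB: Left { -1 -3/4 -23/32 }, Right { -11/16 -5/8 -1/2 0 } gives simplest -45/64
RBRBRRBB: Left { -1 -3/4 -23/32 -45/64 }, Right { -11/16 -5/8 -1/2 0 } gives simplest -89/128
RBRBRRBBR: Left { -1 -3/4 -23/32 -45/64 }, Right { -89/128 -11/16 -5/8 -1/2 0 } gives simplest -179/256
RBRBRRBBRR: Left { -1 -3/4 -23/32 -45/64 }, Right { -179/256 -89/128 -11/16 -5/8 -1/2 0 } gives simplest -359/512
RBRBRRBBRRR: Left { -1 -3/4 -23/32 -45/64 }, Right { -359/512 -179/256 -89/128 -11/16 -5/8 -1/2 0 } gives simplest -719/1024
RBRBRRBBRRRR: Left { -1 -3/4 -23/32 -45/64 }, Right { -719/1024 -359/512 -179/256 -89/128 -11/16 -5/8 -1/2 0 } gives simplest -1439/2048
RBRBRRBBRRRRB: Left { -1 -3/4 -23/32 -45/64 -1439/2048 }, Right { -719/1024 -359/512 -179/256 -89/128 -11/16 -5/8 -1/2 0 } gives simplest -2877/4096
RBRBRRBBRRRRBB: Left { -1 -3/4 -23/32 -45/64 -1439/2048 -2877/4096 }, Right { -719/1024 -359/512 -179/256 -89/128 -11/16 -5/8 -1/2 0 } gives simplest -5753/8192

-5753/8192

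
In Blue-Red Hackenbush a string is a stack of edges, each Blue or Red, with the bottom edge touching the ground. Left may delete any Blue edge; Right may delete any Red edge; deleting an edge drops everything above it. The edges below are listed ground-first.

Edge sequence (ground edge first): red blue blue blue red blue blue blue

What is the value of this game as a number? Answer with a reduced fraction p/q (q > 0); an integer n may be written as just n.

-17/128

1 of 8 · r · max L −∞ · min R 0 gives -1
2 of 8 · rb · max L -1 · min R 0 gives -1/2
3 of 8 · rbb · max L -1/2 · min R 0 gives -1/4
4 of 8 · rbbb · max L -1/4 · min R 0 gives -1/8
5 of 8 · rbbbr · max L -1/4 · min R -1/8 gives -3/16
6 of 8 · rbbbrb · max L -3/16 · min R -1/8 gives -5/32
7 of 8 · rbbbrbb · max L -5/32 · min R -1/8 gives -9/64
8 of 8 · rbbbrbbb · max L -9/64 · min R -1/8 gives -17/128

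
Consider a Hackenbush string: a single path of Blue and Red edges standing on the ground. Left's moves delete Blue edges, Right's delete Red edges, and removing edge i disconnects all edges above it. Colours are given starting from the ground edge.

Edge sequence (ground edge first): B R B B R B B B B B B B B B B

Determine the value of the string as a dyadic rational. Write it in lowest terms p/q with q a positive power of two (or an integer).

14335/16384

step 1: add B to get B; options L={ 0 } R={ ∅ } = 1
step 2: add R to get BR; options L={ 0 } R={ 1 } = 1/2
step 3: add B to get BRB; options L={ 0; 1/2 } R={ 1 } = 3/4
step 4: add B to get BRBB; options L={ 0; 1/2; 3/4 } R={ 1 } = 7/8
step 5: add R to get BRBBR; options L={ 0; 1/2; 3/4 } R={ 7/8; 1 } = 13/16
step 6: add B to get BRBBRB; options L={ 0; 1/2; 3/4; 13/16 } R={ 7/8; 1 } = 27/32
step 7: add B to get BRBBRBB; options L={ 0; 1/2; 3/4; 13/16; 27/32 } R={ 7/8; 1 } = 55/64
step 8: add B to get BRBBRBBB; options L={ 0; 1/2; 3/4; 13/16; 27/32; 55/64 } R={ 7/8; 1 } = 111/128
step 9: add B to get BRBBRBBBB; options L={ 0; 1/2; 3/4; 13/16; 27/32; 55/64; 111/128 } R={ 7/8; 1 } = 223/256
step 10: add B to get BRBBRBBBBB; options L={ 0; 1/2; 3/4; 13/16; 27/32; 55/64; 111/128; 223/256 } R={ 7/8; 1 } = 447/512
step 11: add B to get BRBBRBBBBBB; options L={ 0; 1/2; 3/4; 13/16; 27/32; 55/64; 111/128; 223/256; 447/512 } R={ 7/8; 1 } = 895/1024
step 12: add B to get BRBBRBBBBBBB; options L={ 0; 1/2; 3/4; 13/16; 27/32; 55/64; 111/128; 223/256; 447/512; 895/1024 } R={ 7/8; 1 } = 1791/2048
step 13: add B to get BRBBRBBBBBBBB; options L={ 0; 1/2; 3/4; 13/16; 27/32; 55/64; 111/128; 223/256; 447/512; 895/1024; 1791/2048 } R={ 7/8; 1 } = 3583/4096
step 14: add B to get BRBBRBBBBBBBBB; options L={ 0; 1/2; 3/4; 13/16; 27/32; 55/64; 111/128; 223/256; 447/512; 895/1024; 1791/2048; 3583/4096 } R={ 7/8; 1 } = 7167/8192
step 15: add B to get BRBBRBBBBBBBBBB; options L={ 0; 1/2; 3/4; 13/16; 27/32; 55/64; 111/128; 223/256; 447/512; 895/1024; 1791/2048; 3583/4096; 7167/8192 } R={ 7/8; 1 } = 14335/16384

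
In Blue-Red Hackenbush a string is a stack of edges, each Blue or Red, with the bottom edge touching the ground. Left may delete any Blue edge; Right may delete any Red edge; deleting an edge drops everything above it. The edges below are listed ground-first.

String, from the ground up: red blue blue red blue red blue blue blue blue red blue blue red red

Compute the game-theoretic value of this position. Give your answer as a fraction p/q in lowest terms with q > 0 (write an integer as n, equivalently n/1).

-5159/16384

value(r) = { — | 0 } so -1
value(rb) = { -1 | 0 } so -1/2
value(rbb) = { -1,-1/2 | 0 } so -1/4
value(rbbr) = { -1,-1/2 | -1/4,0 } so -3/8
value(rbbrb) = { -1,-1/2,-3/8 | -1/4,0 } so -5/16
value(rbbrbr) = { -1,-1/2,-3/8 | -5/16,-1/4,0 } so -11/32
value(rbbrbrb) = { -1,-1/2,-3/8,-11/32 | -5/16,-1/4,0 } so -21/64
value(rbbrbrbb) = { -1,-1/2,-3/8,-11/32,-21/64 | -5/16,-1/4,0 } so -41/128
value(rbbrbrbbb) = { -1,-1/2,-3/8,-11/32,-21/64,-41/128 | -5/16,-1/4,0 } so -81/256
value(rbbrbrbbbb) = { -1,-1/2,-3/8,-11/32,-21/64,-41/128,-81/256 | -5/16,-1/4,0 } so -161/512
value(rbbrbrbbbbr) = { -1,-1/2,-3/8,-11/32,-21/64,-41/128,-81/256 | -161/512,-5/16,-1/4,0 } so -323/1024
value(rbbrbrbbbbrb) = { -1,-1/2,-3/8,-11/32,-21/64,-41/128,-81/256,-323/1024 | -161/512,-5/16,-1/4,0 } so -645/2048
value(rbbrbrbbbbrbb) = { -1,-1/2,-3/8,-11/32,-21/64,-41/128,-81/256,-323/1024,-645/2048 | -161/512,-5/16,-1/4,0 } so -1289/4096
value(rbbrbrbbbbrbbr) = { -1,-1/2,-3/8,-11/32,-21/64,-41/128,-81/256,-323/1024,-645/2048 | -1289/4096,-161/512,-5/16,-1/4,0 } so -2579/8192
value(rbbrbrbbbbrbbrr) = { -1,-1/2,-3/8,-11/32,-21/64,-41/128,-81/256,-323/1024,-645/2048 | -2579/8192,-1289/4096,-161/512,-5/16,-1/4,0 } so -5159/16384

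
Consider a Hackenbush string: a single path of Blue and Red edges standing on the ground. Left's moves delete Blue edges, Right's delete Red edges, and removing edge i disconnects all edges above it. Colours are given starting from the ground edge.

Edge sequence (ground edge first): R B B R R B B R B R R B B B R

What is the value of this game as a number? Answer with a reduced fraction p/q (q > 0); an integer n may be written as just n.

-6499/16384

Build value(s[:k]) for k = 1..15, string s = R B B R R B B R B R R B B B R.
1 of 15 · R · max L −∞ · min R 0 -> -1
2 of 15 · RB · max L -1 · min R 0 -> -1/2
3 of 15 · RBB · max L -1/2 · min R 0 -> -1/4
4 of 15 · RBBR · max L -1/2 · min R -1/4 -> -3/8
5 of 15 · RBBRR · max L -1/2 · min R -3/8 -> -7/16
6 of 15 · RBBRRB · max L -7/16 · min R -3/8 -> -13/32
7 of 15 · RBBRRBB · max L -13/32 · min R -3/8 -> -25/64
8 of 15 · RBBRRBBR · max L -13/32 · min R -25/64 -> -51/128
9 of 15 · RBBRRBBRB · max L -51/128 · min R -25/64 -> -101/256
10 of 15 · RBBRRBBRBR · max L -51/128 · min R -101/256 -> -203/512
11 of 15 · RBBRRBBRBRR · max L -51/128 · min R -203/512 -> -407/1024
12 of 15 · RBBRRBBRBRRB · max L -407/1024 · min R -203/512 -> -813/2048
13 of 15 · RBBRRBBRBRRBB · max L -813/2048 · min R -203/512 -> -1625/4096
14 of 15 · RBBRRBBRBRRBBB · max L -1625/4096 · min R -203/512 -> -3249/8192
15 of 15 · RBBRRBBRBRRBBBR · max L -1625/4096 · min R -3249/8192 -> -6499/16384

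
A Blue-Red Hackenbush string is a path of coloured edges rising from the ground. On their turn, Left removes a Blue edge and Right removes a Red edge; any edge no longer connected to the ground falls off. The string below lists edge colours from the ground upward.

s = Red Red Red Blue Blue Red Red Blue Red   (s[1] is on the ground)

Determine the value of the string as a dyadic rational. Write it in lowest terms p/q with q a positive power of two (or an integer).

-155/64

v_1 [R]  L=[∅]  R=[0]  — -1
v_2 [RR]  L=[∅]  R=[-1, 0]  — -2
v_3 [RRR]  L=[∅]  R=[-2, -1, 0]  — -3
v_4 [RRRB]  L=[-3]  R=[-2, -1, 0]  — -5/2
v_5 [RRRBB]  L=[-3, -5/2]  R=[-2, -1, 0]  — -9/4
v_6 [RRRBBR]  L=[-3, -5/2]  R=[-9/4, -2, -1, 0]  — -19/8
v_7 [RRRBBRR]  L=[-3, -5/2]  R=[-19/8, -9/4, -2, -1, 0]  — -39/16
v_8 [RRRBBRRB]  L=[-3, -5/2, -39/16]  R=[-19/8, -9/4, -2, -1, 0]  — -77/32
v_9 [RRRBBRRBR]  L=[-3, -5/2, -39/16]  R=[-77/32, -19/8, -9/4, -2, -1, 0]  — -155/64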